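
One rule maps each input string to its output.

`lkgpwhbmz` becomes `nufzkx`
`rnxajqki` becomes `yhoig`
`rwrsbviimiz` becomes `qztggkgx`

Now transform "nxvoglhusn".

In each case the input is transformed by: shift every letter 2 places backward in the alphabet (wrapping around), then delete the first 3 characters.
So "nxvoglhusn" becomes "mejfsql".

mejfsql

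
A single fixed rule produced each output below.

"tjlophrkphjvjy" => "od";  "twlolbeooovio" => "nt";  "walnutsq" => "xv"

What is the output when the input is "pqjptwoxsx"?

The transformation: shift every letter 5 places forward in the alphabet (wrapping around), then keep only the last 2 characters.
For "pqjptwoxsx", step one produces "uvouybtcxc"; step two turns that into "xc".

xc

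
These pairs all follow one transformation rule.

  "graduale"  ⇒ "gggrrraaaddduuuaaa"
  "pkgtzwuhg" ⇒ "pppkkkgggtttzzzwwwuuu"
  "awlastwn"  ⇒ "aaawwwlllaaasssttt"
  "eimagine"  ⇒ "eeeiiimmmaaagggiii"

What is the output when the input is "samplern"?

sssaaammmpppllleee

The rule is to delete the last 2 characters, then repeat every character 3 times.
"samplern" → "sample" → "sssaaammmpppllleee".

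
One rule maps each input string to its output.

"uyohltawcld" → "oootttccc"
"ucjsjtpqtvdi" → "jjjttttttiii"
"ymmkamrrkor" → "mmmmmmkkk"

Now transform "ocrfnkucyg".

rrrkkkyyy

The rule is to keep one character in every 3, starting at position 3 (positions 3rd, 6th, 9th, ...), then repeat every character 3 times.
"ocrfnkucyg" → "rrrkkkyyy".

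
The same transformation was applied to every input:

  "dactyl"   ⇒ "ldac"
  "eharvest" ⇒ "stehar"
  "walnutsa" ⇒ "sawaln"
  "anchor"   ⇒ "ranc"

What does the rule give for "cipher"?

Each output is the input with this applied: swap the front and back halves of the string, then delete the first 2 characters.
Applying that to "cipher" gives "rcip".

rcip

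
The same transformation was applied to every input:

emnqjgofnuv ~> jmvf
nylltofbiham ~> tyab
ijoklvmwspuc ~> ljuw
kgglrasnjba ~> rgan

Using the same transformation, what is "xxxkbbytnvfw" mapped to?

The rule is to keep one character in every 3, starting at position 2 (positions 2nd, 5th, 8th, ...), then swap each adjacent pair of characters (1↔2, 3↔4, ...).
Working it through for "xxxkbbytnvfw": intermediate "xbtf", final "bxft".
(Check on "nylltofbiham": → "ytba" → "tyab" ✓)

bxft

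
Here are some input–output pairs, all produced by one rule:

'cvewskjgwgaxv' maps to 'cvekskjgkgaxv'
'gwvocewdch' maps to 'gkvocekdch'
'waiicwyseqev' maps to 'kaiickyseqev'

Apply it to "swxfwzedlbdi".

skxfkzedlbdi

In each case the input is transformed by: replace every "w" with "k".
Doing the same to "swxfwzedlbdi": "skxfkzedlbdi".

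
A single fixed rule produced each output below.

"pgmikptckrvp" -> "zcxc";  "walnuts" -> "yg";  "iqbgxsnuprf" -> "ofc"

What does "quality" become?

ng

Looking at the pairs, the operation is to shift every letter 13 places forward in the alphabet (wrapping around) — i.e. ROT13, then keep one character in every 3, starting at position 3 (positions 3rd, 6th, 9th, ...).
Starting from "quality": after the first operation, "dhnyvgl"; after the second, "ng".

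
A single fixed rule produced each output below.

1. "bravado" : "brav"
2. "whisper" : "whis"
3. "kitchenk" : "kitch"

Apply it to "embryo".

emb

Rule — delete the last 3 characters.
Doing the same to "embryo": "emb".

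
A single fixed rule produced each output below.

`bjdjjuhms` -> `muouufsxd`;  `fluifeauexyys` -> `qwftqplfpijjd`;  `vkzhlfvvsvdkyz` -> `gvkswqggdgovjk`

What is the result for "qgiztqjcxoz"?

brtkebunizk

Looking at the pairs, the operation is to shift every letter 11 places forward in the alphabet (wrapping around).
Doing the same to "qgiztqjcxoz": "brtkebunizk".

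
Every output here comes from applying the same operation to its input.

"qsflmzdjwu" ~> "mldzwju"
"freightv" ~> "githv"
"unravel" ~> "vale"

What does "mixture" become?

The rule is to delete the first 3 characters, then swap each adjacent pair of characters (1↔2, 3↔4, ...).
"mixture" → "ture" → "uter".
(Check on "qsflmzdjwu": → "lmzdjwu" → "mldzwju" ✓)

uter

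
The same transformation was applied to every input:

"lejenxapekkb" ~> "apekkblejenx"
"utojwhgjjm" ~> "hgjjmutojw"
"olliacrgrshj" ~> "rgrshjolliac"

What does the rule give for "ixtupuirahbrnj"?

rahbrnjixtupui

In each case the input is transformed by: swap the front and back halves of the string.
Doing the same to "ixtupuirahbrnj": "rahbrnjixtupui".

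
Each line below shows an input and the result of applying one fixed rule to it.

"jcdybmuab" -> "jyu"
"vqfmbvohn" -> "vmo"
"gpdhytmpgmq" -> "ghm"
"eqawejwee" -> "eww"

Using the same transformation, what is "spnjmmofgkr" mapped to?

sjo

Looking at the pairs, the operation is to delete the last 2 characters, then keep one character in every 3, starting at position 1 (positions 1st, 4th, 7th, ...).
For "spnjmmofgkr" the result is "sjo".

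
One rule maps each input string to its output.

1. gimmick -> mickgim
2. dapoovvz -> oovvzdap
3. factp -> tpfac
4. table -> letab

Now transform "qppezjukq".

ezjukqqpp

The pattern: move the first 3 characters to the end (rotate left by 3).
So "qppezjukq" becomes "ezjukqqpp".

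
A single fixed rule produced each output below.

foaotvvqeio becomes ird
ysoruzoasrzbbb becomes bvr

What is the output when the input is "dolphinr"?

gro

The transformation: shift every letter 3 places forward in the alphabet (wrapping around), then keep only the first 3 characters.
On "dolphinr": the first step gives "grosklqu", and the second then gives "gro".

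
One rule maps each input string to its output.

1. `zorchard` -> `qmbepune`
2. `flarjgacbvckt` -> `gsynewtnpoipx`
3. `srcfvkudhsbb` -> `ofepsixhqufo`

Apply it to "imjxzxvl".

yvzwkmki

Rule — shift every letter 13 places forward in the alphabet (wrapping around) — i.e. ROT13, then move the last character to the front.
"imjxzxvl" → "vzwkmkiy" → "yvzwkmki".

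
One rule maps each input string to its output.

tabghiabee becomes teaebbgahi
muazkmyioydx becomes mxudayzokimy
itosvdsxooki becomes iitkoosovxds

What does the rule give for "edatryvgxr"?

The transformation: take characters alternately from the front and the back (1st, last, 2nd, 2nd-last, ...).
So "edatryvgxr" becomes "erdxagtvry".

erdxagtvry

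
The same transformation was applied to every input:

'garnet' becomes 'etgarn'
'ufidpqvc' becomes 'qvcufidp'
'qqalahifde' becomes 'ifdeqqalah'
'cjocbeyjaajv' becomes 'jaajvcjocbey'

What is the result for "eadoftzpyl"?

Looking at the pairs, the operation is to move the first character to the end, then swap the front and back halves of the string.
Doing the same to "eadoftzpyl": "zpyleadoft".

zpyleadoft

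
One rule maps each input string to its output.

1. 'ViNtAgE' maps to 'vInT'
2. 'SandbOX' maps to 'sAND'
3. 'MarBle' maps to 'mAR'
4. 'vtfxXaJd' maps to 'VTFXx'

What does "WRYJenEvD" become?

Looking at the pairs, the operation is to delete the last 3 characters, then flip the case of every letter.
Applying that to "WRYJenEvD" gives "wryjEN".

wryjEN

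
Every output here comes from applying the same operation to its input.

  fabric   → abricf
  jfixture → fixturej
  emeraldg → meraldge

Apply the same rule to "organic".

rganico

Rule — move the first character to the end.
Applying that to "organic" gives "rganico".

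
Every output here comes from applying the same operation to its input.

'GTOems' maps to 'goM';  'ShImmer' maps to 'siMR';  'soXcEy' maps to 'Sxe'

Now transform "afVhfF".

AvF

Looking at the pairs, the operation is to keep every other character starting from the first (positions 1st, 3rd, 5th, ...), then flip the case of every letter.
On "afVhfF": the first step gives "aVf", and the second then gives "AvF".
(Check on "ShImmer": → "SImr" → "siMR" ✓)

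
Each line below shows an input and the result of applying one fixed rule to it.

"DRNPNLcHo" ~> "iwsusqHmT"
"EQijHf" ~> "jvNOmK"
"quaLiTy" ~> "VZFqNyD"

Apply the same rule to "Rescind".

wJXHNSI

The rule is to shift every letter 5 places forward in the alphabet (wrapping around), then flip the case of every letter.
Applying both steps to "Rescind": "Wjxhnsi", then "wJXHNSI".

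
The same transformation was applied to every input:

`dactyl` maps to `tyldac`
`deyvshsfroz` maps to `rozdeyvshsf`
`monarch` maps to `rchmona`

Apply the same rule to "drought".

Each output is the input with this applied: move the last 3 characters to the front (rotate right by 3).
For "drought" the result is "ghtdrou".

ghtdrou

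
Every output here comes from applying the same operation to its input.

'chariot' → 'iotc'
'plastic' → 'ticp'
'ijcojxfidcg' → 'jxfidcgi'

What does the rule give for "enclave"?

avee

Each output is the input with this applied: move the first character to the end, then delete the first 3 characters.
Working it through for "enclave": intermediate "nclavee", final "avee".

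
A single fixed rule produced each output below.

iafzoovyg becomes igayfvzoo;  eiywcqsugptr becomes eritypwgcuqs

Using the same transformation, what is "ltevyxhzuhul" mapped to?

What's happening: take characters alternately from the front and the back (1st, last, 2nd, 2nd-last, ...).
So "ltevyxhzuhul" becomes "lltuehvuyzxh".

lltuehvuyzxh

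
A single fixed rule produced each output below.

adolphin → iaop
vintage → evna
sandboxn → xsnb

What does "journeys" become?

The pattern: keep every other character starting from the first (positions 1st, 3rd, 5th, ...), then move the last character to the front.
"journeys" → "juny" → "yjun".

yjun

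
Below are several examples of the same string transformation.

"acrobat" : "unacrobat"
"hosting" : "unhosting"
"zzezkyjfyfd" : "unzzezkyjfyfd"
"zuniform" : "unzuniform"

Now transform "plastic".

In each case the input is transformed by: prepend "un".
So "plastic" becomes "unplastic".

unplastic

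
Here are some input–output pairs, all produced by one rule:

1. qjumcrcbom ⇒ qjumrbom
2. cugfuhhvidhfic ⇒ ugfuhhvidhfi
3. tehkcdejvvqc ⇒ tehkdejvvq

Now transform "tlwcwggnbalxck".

Rule — remove every "c".
So "tlwcwggnbalxck" becomes "tlwwggnbalxk".

tlwwggnbalxk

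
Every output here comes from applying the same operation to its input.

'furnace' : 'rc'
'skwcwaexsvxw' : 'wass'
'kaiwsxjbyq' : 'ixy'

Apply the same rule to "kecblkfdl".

ckk

In each case the input is transformed by: swap the first and last characters, then keep one character in every 3, starting at position 3 (positions 3rd, 6th, 9th, ...).
"kecblkfdl" → "lecblkfdk" → "ckk".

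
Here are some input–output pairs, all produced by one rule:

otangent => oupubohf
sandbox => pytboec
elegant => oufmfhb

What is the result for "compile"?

mfdpnqj

The transformation: move the last 2 characters to the front (rotate right by 2), then shift every letter 1 place forward in the alphabet (wrapping around).
"compile" → "lecompi" → "mfdpnqj".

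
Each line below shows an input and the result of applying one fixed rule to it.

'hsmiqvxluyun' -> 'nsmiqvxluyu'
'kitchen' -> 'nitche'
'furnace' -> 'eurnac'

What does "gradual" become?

The rule is to delete the first character, then move the last character to the front.
On "gradual": the first step gives "radual", and the second then gives "lradua".
(Check on "kitchen": → "itchen" → "nitche" ✓)

lradua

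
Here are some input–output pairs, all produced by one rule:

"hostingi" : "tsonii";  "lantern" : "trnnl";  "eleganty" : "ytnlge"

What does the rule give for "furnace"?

Rule — sort the characters into reverse alphabetical order, then delete the last 2 characters.
Working it through for "furnace": intermediate "urnfeca", final "urnfe".

urnfe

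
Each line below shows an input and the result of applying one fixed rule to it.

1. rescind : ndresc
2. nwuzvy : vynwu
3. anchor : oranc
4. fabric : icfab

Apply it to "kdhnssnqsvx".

Rule — move the last 2 characters to the front (rotate right by 2), then delete the last character.
Starting from "kdhnssnqsvx": after the first operation, "vxkdhnssnqs"; after the second, "vxkdhnssnq".

vxkdhnssnq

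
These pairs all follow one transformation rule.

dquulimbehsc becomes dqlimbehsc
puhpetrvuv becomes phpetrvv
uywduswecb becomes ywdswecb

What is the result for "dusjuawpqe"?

The transformation: remove every "u".
So "dusjuawpqe" becomes "dsjawpqe".

dsjawpqe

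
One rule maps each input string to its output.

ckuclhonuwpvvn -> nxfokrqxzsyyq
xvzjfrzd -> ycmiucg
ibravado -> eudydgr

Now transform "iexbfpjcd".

Looking at the pairs, the operation is to delete the first character, then shift every letter 3 places forward in the alphabet (wrapping around).
"iexbfpjcd" → "exbfpjcd" → "haeismfg".

haeismfg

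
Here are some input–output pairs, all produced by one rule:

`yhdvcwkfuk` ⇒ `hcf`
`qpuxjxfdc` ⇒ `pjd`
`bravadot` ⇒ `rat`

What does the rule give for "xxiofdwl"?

The pattern: keep one character in every 3, starting at position 2 (positions 2nd, 5th, 8th, ...).
So "xxiofdwl" becomes "xfl".

xfl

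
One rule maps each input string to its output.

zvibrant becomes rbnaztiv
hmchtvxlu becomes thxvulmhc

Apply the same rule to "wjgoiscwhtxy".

The transformation: move the first 3 characters to the end (rotate left by 3), then swap each adjacent pair of characters (1↔2, 3↔4, ...).
"wjgoiscwhtxy" → "oiscwhtxywjg" → "iocshwxtwygj".

iocshwxtwygj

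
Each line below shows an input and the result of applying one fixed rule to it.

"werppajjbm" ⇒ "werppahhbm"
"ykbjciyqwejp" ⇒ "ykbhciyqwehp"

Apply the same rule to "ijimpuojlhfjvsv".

Rule — replace every "j" with "h".
"ijimpuojlhfjvsv" → "ihimpuohlhfhvsv".

ihimpuohlhfhvsv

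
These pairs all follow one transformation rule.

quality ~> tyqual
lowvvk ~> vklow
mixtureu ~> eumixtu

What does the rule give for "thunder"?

erthun

Looking at the pairs, the operation is to move the last 2 characters to the front (rotate right by 2), then delete the last character.
For "thunder", step one produces "erthund"; step two turns that into "erthun".
(Check on "quality": → "tyquali" → "tyqual" ✓)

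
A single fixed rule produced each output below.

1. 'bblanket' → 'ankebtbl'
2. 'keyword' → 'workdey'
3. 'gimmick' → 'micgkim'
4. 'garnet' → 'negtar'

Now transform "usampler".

The rule is to swap the first and last characters, then move the first 3 characters to the end (rotate left by 3).
Working it through for "usampler": intermediate "rsampleu", final "mpleursa".

mpleursa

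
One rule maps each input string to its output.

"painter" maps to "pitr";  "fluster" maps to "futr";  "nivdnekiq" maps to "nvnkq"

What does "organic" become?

The transformation: keep every other character starting from the first (positions 1st, 3rd, 5th, ...).
For "organic" the result is "ognc".

ognc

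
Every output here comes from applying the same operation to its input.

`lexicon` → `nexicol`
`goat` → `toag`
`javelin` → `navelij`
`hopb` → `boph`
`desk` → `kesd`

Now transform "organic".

What's happening: swap the first and last characters.
On "organic" that produces "crganio".

crganio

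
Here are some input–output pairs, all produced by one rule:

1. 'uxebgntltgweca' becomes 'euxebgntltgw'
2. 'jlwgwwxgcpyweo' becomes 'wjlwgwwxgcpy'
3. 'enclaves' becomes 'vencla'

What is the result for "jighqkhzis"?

The transformation: delete the last 2 characters, then move the last character to the front.
Starting from "jighqkhzis": after the first operation, "jighqkhz"; after the second, "zjighqkh".

zjighqkh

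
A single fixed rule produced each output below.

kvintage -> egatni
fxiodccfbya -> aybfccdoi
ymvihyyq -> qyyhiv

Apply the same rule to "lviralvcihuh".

The transformation: reverse the string, then delete the last 2 characters.
Applying that to "lviralvcihuh" gives "huhicvlari".

huhicvlari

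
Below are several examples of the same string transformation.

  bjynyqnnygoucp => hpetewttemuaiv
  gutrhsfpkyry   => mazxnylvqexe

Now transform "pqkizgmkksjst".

The pattern: shift every letter 6 places forward in the alphabet (wrapping around).
On "pqkizgmkksjst" that produces "vwqofmsqqypyz".

vwqofmsqqypyz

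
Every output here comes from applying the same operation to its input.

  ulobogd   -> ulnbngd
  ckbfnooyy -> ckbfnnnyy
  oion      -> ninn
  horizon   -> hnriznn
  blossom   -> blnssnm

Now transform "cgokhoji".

cgnkhnji

Each output is the input with this applied: replace every "o" with "n".
Doing the same to "cgokhoji": "cgnkhnji".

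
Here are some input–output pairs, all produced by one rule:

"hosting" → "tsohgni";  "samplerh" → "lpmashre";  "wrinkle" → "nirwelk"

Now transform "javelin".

The rule is to move the last 3 characters to the front (rotate right by 3), then reverse the string.
"javelin" → "linjave" → "evajnil".

evajnil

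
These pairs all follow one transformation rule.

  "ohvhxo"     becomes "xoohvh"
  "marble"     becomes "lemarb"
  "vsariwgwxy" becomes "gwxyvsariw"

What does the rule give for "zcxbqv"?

qvzcxb

In each case the input is transformed by: move the first character to the end, then swap the front and back halves of the string.
Starting from "zcxbqv": after the first operation, "cxbqvz"; after the second, "qvzcxb".
(Check on "vsariwgwxy": → "sariwgwxyv" → "gwxyvsariw" ✓)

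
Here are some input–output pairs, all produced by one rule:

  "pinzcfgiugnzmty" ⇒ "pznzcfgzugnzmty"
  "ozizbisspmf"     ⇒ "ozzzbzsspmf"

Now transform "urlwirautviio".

In each case the input is transformed by: replace every "i" with "z".
So "urlwirautviio" becomes "urlwzrautvzzo".

urlwzrautvzzo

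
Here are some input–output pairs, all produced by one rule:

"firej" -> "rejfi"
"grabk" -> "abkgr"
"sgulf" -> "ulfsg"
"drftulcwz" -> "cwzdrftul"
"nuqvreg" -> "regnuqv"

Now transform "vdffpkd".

Rule — move the last 3 characters to the front (rotate right by 3).
Doing the same to "vdffpkd": "pkdvdff".

pkdvdff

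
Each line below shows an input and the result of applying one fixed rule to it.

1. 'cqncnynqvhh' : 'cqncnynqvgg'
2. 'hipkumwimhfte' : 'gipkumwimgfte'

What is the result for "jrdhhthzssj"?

What's happening: replace every "h" with "g".
"jrdhhthzssj" → "jrdggtgzssj".

jrdggtgzssj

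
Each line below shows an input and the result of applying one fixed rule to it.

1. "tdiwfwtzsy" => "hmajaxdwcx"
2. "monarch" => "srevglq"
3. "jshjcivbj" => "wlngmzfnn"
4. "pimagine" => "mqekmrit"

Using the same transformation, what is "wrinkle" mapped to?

vmropia

Each output is the input with this applied: move the first character to the end, then shift every letter 4 places forward in the alphabet (wrapping around).
On "wrinkle" that produces "vmropia".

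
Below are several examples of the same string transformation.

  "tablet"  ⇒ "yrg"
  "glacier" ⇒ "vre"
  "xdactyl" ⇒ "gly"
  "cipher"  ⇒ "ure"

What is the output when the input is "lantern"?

rea

In each case the input is transformed by: shift every letter 13 places forward in the alphabet (wrapping around) — i.e. ROT13, then keep only the last 3 characters.
Starting from "lantern": after the first operation, "ynagrea"; after the second, "rea".
(Check on "tablet": → "gnoyrg" → "yrg" ✓)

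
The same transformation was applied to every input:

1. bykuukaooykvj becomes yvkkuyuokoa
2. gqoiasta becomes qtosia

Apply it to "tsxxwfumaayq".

Looking at the pairs, the operation is to take characters alternately from the front and the back (1st, last, 2nd, 2nd-last, ...), then delete the first 2 characters.
For "tsxxwfumaayq", step one produces "tqsyxaxawmfu"; step two turns that into "syxaxawmfu".
(Check on "gqoiasta": → "gaqtosia" → "qtosia" ✓)

syxaxawmfu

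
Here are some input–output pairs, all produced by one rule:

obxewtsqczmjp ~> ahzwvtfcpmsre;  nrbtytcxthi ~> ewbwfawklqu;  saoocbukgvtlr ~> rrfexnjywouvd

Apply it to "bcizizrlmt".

lclcuopwef

What's happening: shift every letter 3 places forward in the alphabet (wrapping around), then move the first 2 characters to the end (rotate left by 2).
On "bcizizrlmt": the first step gives "eflclcuopw", and the second then gives "lclcuopwef".
(Check on "obxewtsqczmjp": → "reahzwvtfcpms" → "ahzwvtfcpmsre" ✓)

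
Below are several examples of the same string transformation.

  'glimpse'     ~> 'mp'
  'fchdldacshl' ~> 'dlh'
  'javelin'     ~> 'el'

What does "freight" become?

The transformation: swap each adjacent pair of characters (1↔2, 3↔4, ...), then keep one character in every 3, starting at position 3 (positions 3rd, 6th, 9th, ...).
Working it through for "freight": intermediate "rfiehgt", final "ig".

ig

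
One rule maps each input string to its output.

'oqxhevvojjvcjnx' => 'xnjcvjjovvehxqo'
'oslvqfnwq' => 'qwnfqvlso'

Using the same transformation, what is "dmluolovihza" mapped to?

azhivoloulmd

In each case the input is transformed by: reverse the string.
Applying that to "dmluolovihza" gives "azhivoloulmd".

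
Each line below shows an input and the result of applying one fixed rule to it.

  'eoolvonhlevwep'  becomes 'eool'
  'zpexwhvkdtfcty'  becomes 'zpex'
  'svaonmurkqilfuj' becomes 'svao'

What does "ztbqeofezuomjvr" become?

ztbq

Each output is the input with this applied: keep only the first 4 characters.
On "ztbqeofezuomjvr" that produces "ztbq".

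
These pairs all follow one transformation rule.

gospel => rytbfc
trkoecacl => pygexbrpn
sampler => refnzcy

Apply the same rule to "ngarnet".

The rule is to shift every letter 13 places forward in the alphabet (wrapping around) — i.e. ROT13, then move the last 2 characters to the front (rotate right by 2).
On "ngarnet": the first step gives "atnearg", and the second then gives "rgatnea".

rgatnea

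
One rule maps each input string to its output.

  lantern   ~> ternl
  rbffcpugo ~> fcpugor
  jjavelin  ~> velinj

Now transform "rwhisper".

Each output is the input with this applied: move the first 3 characters to the end (rotate left by 3), then delete the last 2 characters.
On "rwhisper": the first step gives "isperrwh", and the second then gives "isperr".

isperr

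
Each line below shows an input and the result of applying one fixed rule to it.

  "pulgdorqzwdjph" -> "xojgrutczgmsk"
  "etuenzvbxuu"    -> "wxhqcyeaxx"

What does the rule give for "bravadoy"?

udydgrb

In each case the input is transformed by: delete the first character, then shift every letter 3 places forward in the alphabet (wrapping around).
On "bravadoy" that produces "udydgrb".
(Check on "pulgdorqzwdjph": → "ulgdorqzwdjph" → "xojgrutczgmsk" ✓)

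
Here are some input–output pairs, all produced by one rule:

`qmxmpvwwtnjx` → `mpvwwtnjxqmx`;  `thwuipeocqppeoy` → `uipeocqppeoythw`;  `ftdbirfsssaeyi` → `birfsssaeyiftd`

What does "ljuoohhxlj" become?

oohhxljlju

The transformation: move the first 3 characters to the end (rotate left by 3).
So "ljuoohhxlj" becomes "oohhxljlju".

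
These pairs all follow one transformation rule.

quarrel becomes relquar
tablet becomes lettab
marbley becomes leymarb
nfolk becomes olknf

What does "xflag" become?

lagxf

The transformation: move the last 3 characters to the front (rotate right by 3).
Doing the same to "xflag": "lagxf".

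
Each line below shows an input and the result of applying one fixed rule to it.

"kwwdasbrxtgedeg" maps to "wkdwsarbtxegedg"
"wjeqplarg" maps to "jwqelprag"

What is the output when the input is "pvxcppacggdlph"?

Looking at the pairs, the operation is to swap each adjacent pair of characters (1↔2, 3↔4, ...).
So "pvxcppacggdlph" becomes "vpcxppcaggldhp".

vpcxppcaggldhp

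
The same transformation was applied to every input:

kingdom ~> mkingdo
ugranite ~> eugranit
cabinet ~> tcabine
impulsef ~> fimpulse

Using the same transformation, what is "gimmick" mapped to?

The pattern: move the last character to the front.
So "gimmick" becomes "kgimmic".

kgimmic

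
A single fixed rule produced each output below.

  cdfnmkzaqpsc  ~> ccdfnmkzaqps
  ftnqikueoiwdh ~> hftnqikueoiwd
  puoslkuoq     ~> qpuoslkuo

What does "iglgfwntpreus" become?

siglgfwntpreu

Rule — move the last character to the front.
So "iglgfwntpreus" becomes "siglgfwntpreu".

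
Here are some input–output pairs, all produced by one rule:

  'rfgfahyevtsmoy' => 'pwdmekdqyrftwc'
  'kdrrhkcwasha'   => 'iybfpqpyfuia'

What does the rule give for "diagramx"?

bvgkyyep

The pattern: take characters alternately from the front and the back (1st, last, 2nd, 2nd-last, ...), then shift every letter 2 places backward in the alphabet (wrapping around).
Working it through for "diagramx": intermediate "dximaagr", final "bvgkyyep".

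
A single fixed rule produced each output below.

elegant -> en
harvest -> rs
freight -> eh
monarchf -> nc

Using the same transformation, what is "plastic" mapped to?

ai

The pattern: keep one character in every 3, starting at position 3 (positions 3rd, 6th, 9th, ...).
For "plastic" the result is "ai".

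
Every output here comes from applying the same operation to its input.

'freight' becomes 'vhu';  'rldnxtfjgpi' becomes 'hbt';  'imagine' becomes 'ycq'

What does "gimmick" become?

wyc

What's happening: shift every letter 10 places backward in the alphabet (wrapping around), then keep only the first 3 characters.
Applying that to "gimmick" gives "wyc".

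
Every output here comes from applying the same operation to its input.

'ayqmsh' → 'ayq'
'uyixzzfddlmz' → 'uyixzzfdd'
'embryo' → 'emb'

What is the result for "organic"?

The rule is to delete the last 3 characters.
For "organic" the result is "orga".

orga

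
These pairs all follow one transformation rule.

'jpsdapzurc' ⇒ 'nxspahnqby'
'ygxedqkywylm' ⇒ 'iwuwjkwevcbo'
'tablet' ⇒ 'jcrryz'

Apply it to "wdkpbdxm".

zbvkubin

Rule — shift every letter 2 places backward in the alphabet (wrapping around), then swap the front and back halves of the string.
For "wdkpbdxm", step one produces "ubinzbvk"; step two turns that into "zbvkubin".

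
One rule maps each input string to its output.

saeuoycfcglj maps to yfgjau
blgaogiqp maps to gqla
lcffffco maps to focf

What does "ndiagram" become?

The rule is to keep every other character starting from the second (positions 2nd, 4th, 6th, ...), then move the first 2 characters to the end (rotate left by 2).
Applying both steps to "ndiagram": "darm", then "rmda".

rmda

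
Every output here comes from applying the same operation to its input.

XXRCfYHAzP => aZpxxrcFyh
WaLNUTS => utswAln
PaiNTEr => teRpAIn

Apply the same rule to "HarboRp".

OrPhARB

What's happening: move the last 3 characters to the front (rotate right by 3), then flip the case of every letter.
So "HarboRp" becomes "OrPhARB".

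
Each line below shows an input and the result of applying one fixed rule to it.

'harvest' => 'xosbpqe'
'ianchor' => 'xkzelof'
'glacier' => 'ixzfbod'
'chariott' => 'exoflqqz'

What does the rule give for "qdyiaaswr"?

Each output is the input with this applied: shift every letter 3 places backward in the alphabet (wrapping around), then move the first character to the end.
Working it through for "qdyiaaswr": intermediate "navfxxpto", final "avfxxpton".

avfxxpton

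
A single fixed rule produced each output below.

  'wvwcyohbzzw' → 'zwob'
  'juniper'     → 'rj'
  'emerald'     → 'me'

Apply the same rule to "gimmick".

Rule — sort the characters into reverse alphabetical order, then keep one character in every 3, starting at position 2 (positions 2nd, 5th, 8th, ...).
"gimmick" → "mmkiigc" → "mi".

mi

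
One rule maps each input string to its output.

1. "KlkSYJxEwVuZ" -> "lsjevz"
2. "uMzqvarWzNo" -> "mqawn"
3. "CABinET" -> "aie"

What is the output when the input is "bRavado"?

The transformation: keep every other character starting from the second (positions 2nd, 4th, 6th, ...), then convert every letter to lowercase.
Starting from "bRavado": after the first operation, "Rvd"; after the second, "rvd".
(Check on "KlkSYJxEwVuZ": → "lSJEVZ" → "lsjevz" ✓)

rvd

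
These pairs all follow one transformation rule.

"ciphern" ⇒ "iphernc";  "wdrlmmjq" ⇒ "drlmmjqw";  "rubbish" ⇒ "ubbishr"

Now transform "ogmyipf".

gmyipfo

The transformation: move the first character to the end.
On "ogmyipf" that produces "gmyipfo".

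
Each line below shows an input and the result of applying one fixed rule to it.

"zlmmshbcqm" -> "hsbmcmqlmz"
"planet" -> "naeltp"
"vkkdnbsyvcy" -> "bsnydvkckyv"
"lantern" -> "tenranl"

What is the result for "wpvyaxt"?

Looking at the pairs, the operation is to take characters alternately from the front and the back (1st, last, 2nd, 2nd-last, ...), then reverse the string.
For "wpvyaxt", step one produces "wtpxvay"; step two turns that into "yavxptw".

yavxptw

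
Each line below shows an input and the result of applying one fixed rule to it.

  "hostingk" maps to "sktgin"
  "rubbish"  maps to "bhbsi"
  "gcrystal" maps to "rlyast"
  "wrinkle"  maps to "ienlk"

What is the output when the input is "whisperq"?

Looking at the pairs, the operation is to delete the first 2 characters, then take characters alternately from the front and the back (1st, last, 2nd, 2nd-last, ...).
Working it through for "whisperq": intermediate "isperq", final "iqsrpe".

iqsrpe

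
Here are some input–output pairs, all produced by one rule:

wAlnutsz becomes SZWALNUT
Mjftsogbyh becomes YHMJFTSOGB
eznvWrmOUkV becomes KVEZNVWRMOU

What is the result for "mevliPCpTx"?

TXMEVLIPCP

Each output is the input with this applied: move the last 2 characters to the front (rotate right by 2), then convert every letter to uppercase.
"mevliPCpTx" → "TxmevliPCp" → "TXMEVLIPCP".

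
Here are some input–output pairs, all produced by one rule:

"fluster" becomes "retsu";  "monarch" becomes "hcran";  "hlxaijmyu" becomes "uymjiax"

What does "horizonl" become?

lnozir

What's happening: reverse the string, then delete the last 2 characters.
For "horizonl" the result is "lnozir".
(Check on "fluster": → "retsulf" → "retsu" ✓)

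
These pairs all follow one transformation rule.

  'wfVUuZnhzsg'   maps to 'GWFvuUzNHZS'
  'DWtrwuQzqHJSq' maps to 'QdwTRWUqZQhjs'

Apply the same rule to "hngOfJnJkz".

ZHNGoFjNjK

What's happening: flip the case of every letter, then move the last character to the front.
On "hngOfJnJkz" that produces "ZHNGoFjNjK".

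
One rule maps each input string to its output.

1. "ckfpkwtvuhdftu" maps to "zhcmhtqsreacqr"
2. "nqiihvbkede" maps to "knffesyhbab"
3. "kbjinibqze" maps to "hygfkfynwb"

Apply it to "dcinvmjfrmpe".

azfksjgcojmb

Each output is the input with this applied: shift every letter 3 places backward in the alphabet (wrapping around).
On "dcinvmjfrmpe" that produces "azfksjgcojmb".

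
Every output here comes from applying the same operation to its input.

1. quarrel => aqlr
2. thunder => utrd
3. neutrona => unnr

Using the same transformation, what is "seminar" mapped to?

Looking at the pairs, the operation is to keep every other character starting from the first (positions 1st, 3rd, 5th, ...), then swap each adjacent pair of characters (1↔2, 3↔4, ...).
For "seminar", step one produces "smnr"; step two turns that into "msrn".

msrn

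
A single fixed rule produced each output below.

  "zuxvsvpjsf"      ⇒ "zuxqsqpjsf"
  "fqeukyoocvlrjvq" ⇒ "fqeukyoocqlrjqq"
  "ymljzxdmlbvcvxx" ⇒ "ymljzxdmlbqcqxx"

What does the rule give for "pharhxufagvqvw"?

The transformation: replace every "v" with "q".
On "pharhxufagvqvw" that produces "pharhxufagqqqw".

pharhxufagqqqw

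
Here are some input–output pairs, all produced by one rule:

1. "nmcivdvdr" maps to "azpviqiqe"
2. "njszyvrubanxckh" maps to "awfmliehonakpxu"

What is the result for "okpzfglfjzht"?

bxcmstyswmug

In each case the input is transformed by: shift every letter 13 places forward in the alphabet (wrapping around) — i.e. ROT13.
Applying that to "okpzfglfjzht" gives "bxcmstyswmug".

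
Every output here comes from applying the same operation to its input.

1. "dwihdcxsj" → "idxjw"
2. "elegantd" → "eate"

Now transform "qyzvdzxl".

zdxq

The rule is to move the first 2 characters to the end (rotate left by 2), then keep every other character starting from the first (positions 1st, 3rd, 5th, ...).
On "qyzvdzxl" that produces "zdxq".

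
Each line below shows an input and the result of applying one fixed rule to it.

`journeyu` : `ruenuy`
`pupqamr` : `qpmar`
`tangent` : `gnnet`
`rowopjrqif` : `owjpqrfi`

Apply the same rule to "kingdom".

gnodm

The rule is to swap each adjacent pair of characters (1↔2, 3↔4, ...), then delete the first 2 characters.
Working it through for "kingdom": intermediate "ikgnodm", final "gnodm".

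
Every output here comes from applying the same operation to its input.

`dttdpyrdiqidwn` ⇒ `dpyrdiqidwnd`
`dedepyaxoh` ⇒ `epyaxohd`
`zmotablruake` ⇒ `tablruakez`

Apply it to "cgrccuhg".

In each case the input is transformed by: move the first character to the end, then delete the first 2 characters.
So "cgrccuhg" becomes "ccuhgc".

ccuhgc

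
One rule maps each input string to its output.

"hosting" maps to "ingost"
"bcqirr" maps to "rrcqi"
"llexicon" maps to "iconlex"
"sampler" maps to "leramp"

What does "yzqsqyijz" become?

qyijzzqs

The rule is to delete the first character, then move the first 3 characters to the end (rotate left by 3).
On "yzqsqyijz": the first step gives "zqsqyijz", and the second then gives "qyijzzqs".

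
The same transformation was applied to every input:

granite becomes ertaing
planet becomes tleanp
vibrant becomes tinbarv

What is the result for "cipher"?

riephc

What's happening: take characters alternately from the front and the back (1st, last, 2nd, 2nd-last, ...), then move the first character to the end.
Working it through for "cipher": intermediate "crieph", final "riephc".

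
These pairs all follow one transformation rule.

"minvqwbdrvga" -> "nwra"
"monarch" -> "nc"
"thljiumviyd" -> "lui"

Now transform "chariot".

What's happening: keep one character in every 3, starting at position 3 (positions 3rd, 6th, 9th, ...).
For "chariot" the result is "ao".

ao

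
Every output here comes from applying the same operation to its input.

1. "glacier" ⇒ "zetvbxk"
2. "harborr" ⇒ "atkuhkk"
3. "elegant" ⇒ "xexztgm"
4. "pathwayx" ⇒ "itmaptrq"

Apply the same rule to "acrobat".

tvkhutm

In each case the input is transformed by: shift every letter 7 places backward in the alphabet (wrapping around).
For "acrobat" the result is "tvkhutm".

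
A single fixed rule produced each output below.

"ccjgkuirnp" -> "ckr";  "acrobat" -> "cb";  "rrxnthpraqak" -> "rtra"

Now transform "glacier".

li

In each case the input is transformed by: keep one character in every 3, starting at position 2 (positions 2nd, 5th, 8th, ...).
So "glacier" becomes "li".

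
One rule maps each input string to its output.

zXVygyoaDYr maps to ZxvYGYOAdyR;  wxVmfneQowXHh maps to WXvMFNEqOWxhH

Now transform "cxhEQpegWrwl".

Each output is the input with this applied: flip the case of every letter.
On "cxhEQpegWrwl" that produces "CXHeqPEGwRWL".

CXHeqPEGwRWL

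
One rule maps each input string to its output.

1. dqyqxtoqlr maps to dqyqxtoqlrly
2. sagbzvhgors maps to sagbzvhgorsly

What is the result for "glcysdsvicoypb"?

Looking at the pairs, the operation is to append "ly".
So "glcysdsvicoypb" becomes "glcysdsvicoypbly".

glcysdsvicoypbly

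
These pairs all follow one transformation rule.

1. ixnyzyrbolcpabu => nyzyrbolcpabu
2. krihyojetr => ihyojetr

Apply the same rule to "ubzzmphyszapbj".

zzmphyszapbj

Looking at the pairs, the operation is to delete the first 2 characters.
So "ubzzmphyszapbj" becomes "zzmphyszapbj".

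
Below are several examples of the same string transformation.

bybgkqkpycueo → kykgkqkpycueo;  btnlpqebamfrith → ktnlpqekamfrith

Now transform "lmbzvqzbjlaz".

lmkzvqzkjlaz

In each case the input is transformed by: replace every "b" with "k".
Applying that to "lmbzvqzbjlaz" gives "lmkzvqzkjlaz".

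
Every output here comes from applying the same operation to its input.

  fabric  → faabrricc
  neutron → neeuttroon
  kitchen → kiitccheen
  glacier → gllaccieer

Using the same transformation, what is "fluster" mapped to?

fllussteer

The transformation: repeat every character 3 times, then keep every other character starting from the second (positions 2nd, 4th, 6th, ...).
For "fluster", step one produces "fffllluuusssttteeerrr"; step two turns that into "fllussteer".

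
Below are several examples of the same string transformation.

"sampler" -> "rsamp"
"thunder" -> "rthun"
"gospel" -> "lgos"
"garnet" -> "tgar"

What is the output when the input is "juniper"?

The pattern: move the last character to the front, then delete the last 2 characters.
Working it through for "juniper": intermediate "rjunipe", final "rjuni".

rjuni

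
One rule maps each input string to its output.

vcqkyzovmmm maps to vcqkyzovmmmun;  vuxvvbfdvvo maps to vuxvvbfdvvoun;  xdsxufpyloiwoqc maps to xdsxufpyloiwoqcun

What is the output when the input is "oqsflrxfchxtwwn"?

The transformation: append "un".
"oqsflrxfchxtwwn" → "oqsflrxfchxtwwnun".

oqsflrxfchxtwwnun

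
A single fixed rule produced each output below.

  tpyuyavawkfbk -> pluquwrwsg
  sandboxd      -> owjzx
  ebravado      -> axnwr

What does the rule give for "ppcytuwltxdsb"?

llyupqshpt

Looking at the pairs, the operation is to delete the last 3 characters, then shift every letter 4 places backward in the alphabet (wrapping around).
"ppcytuwltxdsb" → "ppcytuwltx" → "llyupqshpt".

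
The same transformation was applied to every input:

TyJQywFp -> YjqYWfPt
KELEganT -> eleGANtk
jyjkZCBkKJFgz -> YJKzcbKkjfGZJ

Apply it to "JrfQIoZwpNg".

RFqiOzWPnGj

Each output is the input with this applied: flip the case of every letter, then move the first character to the end.
Working it through for "JrfQIoZwpNg": intermediate "jRFqiOzWPnG", final "RFqiOzWPnGj".
(Check on "KELEganT": → "keleGANt" → "eleGANtk" ✓)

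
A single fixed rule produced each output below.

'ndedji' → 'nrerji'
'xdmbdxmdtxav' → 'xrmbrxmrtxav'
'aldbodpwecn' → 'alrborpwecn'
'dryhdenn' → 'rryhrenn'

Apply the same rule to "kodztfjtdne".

What's happening: replace every "d" with "r".
So "kodztfjtdne" becomes "korztfjtrne".

korztfjtrne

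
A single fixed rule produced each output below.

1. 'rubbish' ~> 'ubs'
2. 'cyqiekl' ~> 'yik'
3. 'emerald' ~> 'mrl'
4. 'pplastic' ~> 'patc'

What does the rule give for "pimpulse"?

iple

The rule is to keep every other character starting from the second (positions 2nd, 4th, 6th, ...).
"pimpulse" → "iple".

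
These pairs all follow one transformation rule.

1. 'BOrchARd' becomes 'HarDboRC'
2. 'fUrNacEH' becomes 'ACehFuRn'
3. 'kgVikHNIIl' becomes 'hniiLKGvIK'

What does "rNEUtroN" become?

TROnRneu

Each output is the input with this applied: swap the front and back halves of the string, then flip the case of every letter.
Working it through for "rNEUtroN": intermediate "troNrNEU", final "TROnRneu".
(Check on "BOrchARd": → "hARdBOrc" → "HarDboRC" ✓)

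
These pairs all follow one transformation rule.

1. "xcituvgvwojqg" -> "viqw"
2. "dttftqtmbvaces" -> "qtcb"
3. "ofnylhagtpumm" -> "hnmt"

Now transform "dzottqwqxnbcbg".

qocx

In each case the input is transformed by: keep one character in every 3, starting at position 3 (positions 3rd, 6th, 9th, ...), then swap each adjacent pair of characters (1↔2, 3↔4, ...).
Starting from "dzottqwqxnbcbg": after the first operation, "oqxc"; after the second, "qocx".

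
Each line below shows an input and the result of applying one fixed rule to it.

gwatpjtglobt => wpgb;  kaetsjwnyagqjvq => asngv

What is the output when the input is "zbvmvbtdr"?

bvd

Rule — keep one character in every 3, starting at position 2 (positions 2nd, 5th, 8th, ...).
Doing the same to "zbvmvbtdr": "bvd".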